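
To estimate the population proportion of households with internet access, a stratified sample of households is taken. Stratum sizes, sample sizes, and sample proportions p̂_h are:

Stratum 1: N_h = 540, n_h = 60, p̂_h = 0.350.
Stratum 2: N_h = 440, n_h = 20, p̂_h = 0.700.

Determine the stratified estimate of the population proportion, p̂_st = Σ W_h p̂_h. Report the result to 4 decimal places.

N = 980; stratum weights W_h = N_h/N.
p̂_st = Σ W_h p̂_h = (540·0.350 + 440·0.700)/980 = 0.50714

p̂_st ≈ 0.5071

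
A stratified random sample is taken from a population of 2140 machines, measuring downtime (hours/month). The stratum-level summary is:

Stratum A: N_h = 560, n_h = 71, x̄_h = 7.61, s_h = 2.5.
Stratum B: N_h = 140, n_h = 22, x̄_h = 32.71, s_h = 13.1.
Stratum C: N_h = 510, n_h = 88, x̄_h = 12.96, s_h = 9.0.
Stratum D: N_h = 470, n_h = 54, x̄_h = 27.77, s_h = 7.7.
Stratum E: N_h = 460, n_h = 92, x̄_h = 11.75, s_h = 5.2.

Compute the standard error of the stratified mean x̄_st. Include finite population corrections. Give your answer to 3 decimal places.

SE(x̄_st) ≈ 0.367

V̂(x̄_st) = Σ W_h² (1 − n_h/N_h) s_h²/n_h, with W_h = N_h/N and N = 2140:
  stratum A: (560/2140)²·(1 − 71/560)·2.5²/71 = 0.0052637
  stratum B: (140/2140)²·(1 − 22/140)·13.1²/22 = 0.0281386
  stratum C: (510/2140)²·(1 − 88/510)·9.0²/88 = 0.0432571
  stratum D: (470/2140)²·(1 − 54/470)·7.7²/54 = 0.0468761
  stratum E: (460/2140)²·(1 − 92/460)·5.2²/92 = 0.0108642
V̂(x̄_st) = 0.1344
SE(x̄_st) = √0.1344 = 0.366606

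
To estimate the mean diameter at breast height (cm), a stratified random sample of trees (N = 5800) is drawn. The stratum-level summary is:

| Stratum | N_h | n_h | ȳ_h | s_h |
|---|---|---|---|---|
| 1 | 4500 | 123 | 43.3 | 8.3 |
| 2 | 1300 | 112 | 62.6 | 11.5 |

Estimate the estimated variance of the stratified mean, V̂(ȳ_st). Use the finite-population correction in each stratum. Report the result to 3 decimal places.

V̂(ȳ_st) = Σ W_h² (1 − n_h/N_h) s_h²/n_h, with W_h = N_h/N and N = 5800:
  stratum 1: (4500/5800)²·(1 − 123/4500)·8.3²/123 = 0.327932
  stratum 2: (1300/5800)²·(1 − 112/1300)·11.5²/112 = 0.0542103
V̂(ȳ_st) = 0.382143

V̂(ȳ_st) ≈ 0.382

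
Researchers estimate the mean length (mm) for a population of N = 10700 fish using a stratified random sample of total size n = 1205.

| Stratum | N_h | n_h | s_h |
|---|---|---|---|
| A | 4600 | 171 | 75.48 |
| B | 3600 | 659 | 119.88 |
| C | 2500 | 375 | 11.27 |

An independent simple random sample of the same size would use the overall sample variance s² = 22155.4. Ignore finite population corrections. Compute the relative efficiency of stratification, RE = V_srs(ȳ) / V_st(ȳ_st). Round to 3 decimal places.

RE ≈ 2.127

V̂(ȳ_st) = Σ W_h² s_h²/n_h, with W_h = N_h/N and N = 10700:
  stratum A: (4600/10700)²·75.48²/171 = 6.15766
  stratum B: (3600/10700)²·119.88²/659 = 2.46857
  stratum C: (2500/10700)²·11.27²/375 = 0.0184897
V_st = 8.64472
V_srs = s²/n = 22155.4/1205 = 18.3862
Relative efficiency = V_srs / V_st = 18.3862/8.64472 = 2.1269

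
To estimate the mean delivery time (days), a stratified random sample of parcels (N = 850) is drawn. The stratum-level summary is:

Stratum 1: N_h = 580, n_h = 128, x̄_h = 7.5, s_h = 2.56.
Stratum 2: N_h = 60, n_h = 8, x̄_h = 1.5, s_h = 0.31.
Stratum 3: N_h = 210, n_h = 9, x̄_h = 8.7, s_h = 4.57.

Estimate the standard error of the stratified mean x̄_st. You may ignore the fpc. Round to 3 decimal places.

V̂(x̄_st) = Σ W_h² s_h²/n_h, with W_h = N_h/N and N = 850:
  stratum 1: (580/850)²·2.56²/128 = 0.023839
  stratum 2: (60/850)²·0.31²/8 = 5.98547e-05
  stratum 3: (210/850)²·4.57²/9 = 0.141642
V̂(x̄_st) = 0.16554
SE(x̄_st) = √0.16554 = 0.406867

SE(x̄_st) ≈ 0.407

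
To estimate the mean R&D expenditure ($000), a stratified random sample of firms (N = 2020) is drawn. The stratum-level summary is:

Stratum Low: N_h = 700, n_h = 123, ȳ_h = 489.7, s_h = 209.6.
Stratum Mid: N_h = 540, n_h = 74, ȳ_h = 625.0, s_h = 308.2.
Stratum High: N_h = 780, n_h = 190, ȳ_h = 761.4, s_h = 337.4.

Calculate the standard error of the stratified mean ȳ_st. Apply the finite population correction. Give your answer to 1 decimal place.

V̂(ȳ_st) = Σ W_h² (1 − n_h/N_h) s_h²/n_h, with W_h = N_h/N and N = 2020:
  stratum Low: (700/2020)²·(1 − 123/700)·209.6²/123 = 35.3548
  stratum Mid: (540/2020)²·(1 − 74/540)·308.2²/74 = 79.1609
  stratum High: (780/2020)²·(1 − 190/780)·337.4²/190 = 67.5741
V̂(ȳ_st) = 182.09
SE(ȳ_st) = √182.09 = 13.4941

SE(ȳ_st) ≈ 13.5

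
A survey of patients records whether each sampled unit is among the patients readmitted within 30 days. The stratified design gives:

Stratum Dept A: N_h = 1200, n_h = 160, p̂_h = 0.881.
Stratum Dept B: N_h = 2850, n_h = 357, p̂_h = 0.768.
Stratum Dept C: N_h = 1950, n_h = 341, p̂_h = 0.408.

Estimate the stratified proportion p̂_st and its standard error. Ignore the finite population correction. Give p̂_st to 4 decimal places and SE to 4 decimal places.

N = 6000; stratum weights W_h = N_h/N.
p̂_st = Σ W_h p̂_h = (1200·0.881 + 2850·0.768 + 1950·0.408)/6000 = 0.67360
V̂(p̂_st) = Σ W_h² p̂_h(1−p̂_h)/(n_h−1):
  stratum Dept A: (1200/6000)²·0.881·0.119/159 = 2.63746e-05
  stratum Dept B: (2850/6000)²·0.768·0.232/356 = 0.000112924
  stratum Dept C: (1950/6000)²·0.408·0.592/340 = 7.5036e-05
V̂(p̂_st) = 0.000214335; SE = √V̂ = 0.0146402

p̂_st ≈ 0.6736, SE ≈ 0.0146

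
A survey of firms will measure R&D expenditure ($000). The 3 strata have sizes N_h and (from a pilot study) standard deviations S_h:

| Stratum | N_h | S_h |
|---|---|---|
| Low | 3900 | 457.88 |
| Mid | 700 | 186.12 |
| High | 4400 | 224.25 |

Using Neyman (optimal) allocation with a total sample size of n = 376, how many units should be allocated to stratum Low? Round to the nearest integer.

231

Neyman allocation: n_h = n · N_h S_h / Σ N_i S_i, with n = 376.
  stratum Low: N_h·S_h = 3900·457.88 = 1785732.00
  stratum Mid: N_h·S_h = 700·186.12 = 130284.00
  stratum High: N_h·S_h = 4400·224.25 = 986700.00
Σ N_h S_h = 2902716.00
n for stratum Low = 376·1785732.00/2902716.00 = 231.313 → 231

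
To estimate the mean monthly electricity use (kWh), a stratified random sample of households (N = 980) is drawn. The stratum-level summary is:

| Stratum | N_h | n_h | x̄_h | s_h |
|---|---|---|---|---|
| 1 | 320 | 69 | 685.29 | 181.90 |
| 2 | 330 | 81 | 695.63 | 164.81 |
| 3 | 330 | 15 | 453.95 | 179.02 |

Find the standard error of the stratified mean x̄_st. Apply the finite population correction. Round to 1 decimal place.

V̂(x̄_st) = Σ W_h² (1 − n_h/N_h) s_h²/n_h, with W_h = N_h/N and N = 980:
  stratum 1: (320/980)²·(1 − 69/320)·181.90²/69 = 40.104
  stratum 2: (330/980)²·(1 − 81/330)·164.81²/81 = 28.6908
  stratum 3: (330/980)²·(1 − 15/330)·179.02²/15 = 231.251
V̂(x̄_st) = 300.046
SE(x̄_st) = √300.046 = 17.3218

SE(x̄_st) ≈ 17.3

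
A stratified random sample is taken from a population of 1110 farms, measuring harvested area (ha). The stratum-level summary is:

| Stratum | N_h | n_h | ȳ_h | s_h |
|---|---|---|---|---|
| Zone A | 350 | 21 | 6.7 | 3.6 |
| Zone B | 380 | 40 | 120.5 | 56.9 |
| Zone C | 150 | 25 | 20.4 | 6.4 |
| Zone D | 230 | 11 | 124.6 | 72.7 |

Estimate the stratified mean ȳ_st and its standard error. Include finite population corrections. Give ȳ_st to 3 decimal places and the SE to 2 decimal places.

ȳ_st = Σ W_h ȳ_h = (350·6.7 + 380·120.5 + 150·20.4 + 230·124.6)/1110 = 71.93964
V̂(ȳ_st) = Σ W_h² (1 − n_h/N_h) s_h²/n_h, with W_h = N_h/N and N = 1110:
  stratum Zone A: (350/1110)²·(1 − 21/350)·3.6²/21 = 0.0576771
  stratum Zone B: (380/1110)²·(1 − 40/380)·56.9²/40 = 8.48753
  stratum Zone C: (150/1110)²·(1 − 25/150)·6.4²/25 = 0.024933
  stratum Zone D: (230/1110)²·(1 − 11/230)·72.7²/11 = 19.6427
V̂(ȳ_st) = 28.2129
SE(ȳ_st) = √28.2129 = 5.31158

ȳ_st ≈ 71.940, SE ≈ 5.31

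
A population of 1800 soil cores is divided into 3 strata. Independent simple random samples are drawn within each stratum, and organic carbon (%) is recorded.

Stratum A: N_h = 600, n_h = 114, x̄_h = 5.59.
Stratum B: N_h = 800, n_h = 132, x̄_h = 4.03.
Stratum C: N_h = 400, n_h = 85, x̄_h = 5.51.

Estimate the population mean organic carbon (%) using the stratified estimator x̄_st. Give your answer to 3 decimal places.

N = Σ N_h = 1800. Stratum weights W_h = N_h/N.
x̄_st = (600·5.59 + 800·4.03 + 400·5.51) / 1800 = 4.87889

x̄_st ≈ 4.879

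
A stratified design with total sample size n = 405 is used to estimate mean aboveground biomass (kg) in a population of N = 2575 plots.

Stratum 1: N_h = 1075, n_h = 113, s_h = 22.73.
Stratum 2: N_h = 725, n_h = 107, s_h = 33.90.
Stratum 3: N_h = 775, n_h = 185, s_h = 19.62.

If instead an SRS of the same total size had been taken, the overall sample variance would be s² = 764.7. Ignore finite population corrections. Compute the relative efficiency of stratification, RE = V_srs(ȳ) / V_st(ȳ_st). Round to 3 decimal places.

RE ≈ 1.028

V̂(ȳ_st) = Σ W_h² s_h²/n_h, with W_h = N_h/N and N = 2575:
  stratum 1: (1075/2575)²·22.73²/113 = 0.796862
  stratum 2: (725/2575)²·33.90²/107 = 0.851407
  stratum 3: (775/2575)²·19.62²/185 = 0.188484
V_st = 1.83675
V_srs = s²/n = 764.7/405 = 1.88815
Relative efficiency = V_srs / V_st = 1.88815/1.83675 = 1.0280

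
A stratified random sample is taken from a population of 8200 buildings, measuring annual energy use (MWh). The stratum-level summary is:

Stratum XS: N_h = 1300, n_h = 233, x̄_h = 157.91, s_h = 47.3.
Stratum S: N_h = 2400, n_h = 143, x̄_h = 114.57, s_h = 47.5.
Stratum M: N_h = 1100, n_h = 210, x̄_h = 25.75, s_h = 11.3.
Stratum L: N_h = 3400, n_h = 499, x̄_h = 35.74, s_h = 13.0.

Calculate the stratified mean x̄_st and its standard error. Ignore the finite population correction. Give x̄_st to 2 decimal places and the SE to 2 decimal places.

x̄_st = Σ W_h x̄_h = (1300·157.91 + 2400·114.57 + 1100·25.75 + 3400·35.74)/8200 = 76.84049
V̂(x̄_st) = Σ W_h² s_h²/n_h, with W_h = N_h/N and N = 8200:
  stratum XS: (1300/8200)²·47.3²/233 = 0.241338
  stratum S: (2400/8200)²·47.5²/143 = 1.35159
  stratum M: (1100/8200)²·11.3²/210 = 0.010942
  stratum L: (3400/8200)²·13.0²/499 = 0.0582259
V̂(x̄_st) = 1.6621
SE(x̄_st) = √1.6621 = 1.28922

x̄_st ≈ 76.84, SE ≈ 1.29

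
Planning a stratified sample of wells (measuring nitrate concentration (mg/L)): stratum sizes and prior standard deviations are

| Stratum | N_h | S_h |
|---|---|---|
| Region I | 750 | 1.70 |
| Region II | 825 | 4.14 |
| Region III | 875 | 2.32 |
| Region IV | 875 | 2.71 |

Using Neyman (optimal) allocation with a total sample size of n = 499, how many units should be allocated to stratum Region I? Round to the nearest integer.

Neyman allocation: n_h = n · N_h S_h / Σ N_i S_i, with n = 499.
  stratum Region I: N_h·S_h = 750·1.70 = 1275.00
  stratum Region II: N_h·S_h = 825·4.14 = 3415.50
  stratum Region III: N_h·S_h = 875·2.32 = 2030.00
  stratum Region IV: N_h·S_h = 875·2.71 = 2371.25
Σ N_h S_h = 9091.75
n for stratum Region I = 499·1275.00/9091.75 = 69.978 → 70

70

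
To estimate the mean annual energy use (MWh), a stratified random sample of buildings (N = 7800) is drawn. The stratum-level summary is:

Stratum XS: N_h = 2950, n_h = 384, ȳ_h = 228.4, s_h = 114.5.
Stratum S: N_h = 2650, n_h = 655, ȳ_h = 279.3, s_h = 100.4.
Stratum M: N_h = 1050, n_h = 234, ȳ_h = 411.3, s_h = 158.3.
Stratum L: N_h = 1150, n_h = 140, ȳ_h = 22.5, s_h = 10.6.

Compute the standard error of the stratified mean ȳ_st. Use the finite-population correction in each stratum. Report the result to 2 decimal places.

SE(ȳ_st) ≈ 2.67

V̂(ȳ_st) = Σ W_h² (1 − n_h/N_h) s_h²/n_h, with W_h = N_h/N and N = 7800:
  stratum XS: (2950/7800)²·(1 − 384/2950)·114.5²/384 = 4.24785
  stratum S: (2650/7800)²·(1 − 655/2650)·100.4²/655 = 1.33729
  stratum M: (1050/7800)²·(1 − 234/1050)·158.3²/234 = 1.50812
  stratum L: (1150/7800)²·(1 − 140/1150)·10.6²/140 = 0.0153219
V̂(ȳ_st) = 7.10858
SE(ȳ_st) = √7.10858 = 2.66619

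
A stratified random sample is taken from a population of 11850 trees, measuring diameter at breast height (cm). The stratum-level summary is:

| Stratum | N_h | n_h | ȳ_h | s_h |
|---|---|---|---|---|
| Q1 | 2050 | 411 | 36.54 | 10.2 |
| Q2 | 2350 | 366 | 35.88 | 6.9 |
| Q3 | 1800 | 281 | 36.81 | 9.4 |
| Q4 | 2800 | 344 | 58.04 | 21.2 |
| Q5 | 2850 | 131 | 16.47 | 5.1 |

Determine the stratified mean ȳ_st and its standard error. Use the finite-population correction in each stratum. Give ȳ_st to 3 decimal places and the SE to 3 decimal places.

ȳ_st ≈ 36.703, SE ≈ 0.302

ȳ_st = Σ W_h ȳ_h = (2050·36.54 + 2350·35.88 + 1800·36.81 + 2800·58.04 + 2850·16.47)/11850 = 36.70333
V̂(ȳ_st) = Σ W_h² (1 − n_h/N_h) s_h²/n_h, with W_h = N_h/N and N = 11850:
  stratum Q1: (2050/11850)²·(1 − 411/2050)·10.2²/411 = 0.00605696
  stratum Q2: (2350/11850)²·(1 − 366/2350)·6.9²/366 = 0.00431907
  stratum Q3: (1800/11850)²·(1 − 281/1800)·9.4²/281 = 0.0061227
  stratum Q4: (2800/11850)²·(1 − 344/2800)·21.2²/344 = 0.0639828
  stratum Q5: (2850/11850)²·(1 − 131/2850)·5.1²/131 = 0.0109569
V̂(ȳ_st) = 0.0914384
SE(ȳ_st) = √0.0914384 = 0.302388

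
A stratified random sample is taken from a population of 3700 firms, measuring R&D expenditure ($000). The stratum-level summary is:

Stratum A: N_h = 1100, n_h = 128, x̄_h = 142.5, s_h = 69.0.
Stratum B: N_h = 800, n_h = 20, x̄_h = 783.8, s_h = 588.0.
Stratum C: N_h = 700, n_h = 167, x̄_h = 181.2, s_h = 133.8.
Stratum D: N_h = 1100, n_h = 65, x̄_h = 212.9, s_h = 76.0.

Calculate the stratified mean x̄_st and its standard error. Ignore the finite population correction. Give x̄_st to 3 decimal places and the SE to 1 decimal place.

x̄_st = Σ W_h x̄_h = (1100·142.5 + 800·783.8 + 700·181.2 + 1100·212.9)/3700 = 309.41081
V̂(x̄_st) = Σ W_h² s_h²/n_h, with W_h = N_h/N and N = 3700:
  stratum A: (1100/3700)²·69.0²/128 = 3.28753
  stratum B: (800/3700)²·588.0²/20 = 808.167
  stratum C: (700/3700)²·133.8²/167 = 3.83697
  stratum D: (1100/3700)²·76.0²/65 = 7.85409
V̂(x̄_st) = 823.146
SE(x̄_st) = √823.146 = 28.6905

x̄_st ≈ 309.411, SE ≈ 28.7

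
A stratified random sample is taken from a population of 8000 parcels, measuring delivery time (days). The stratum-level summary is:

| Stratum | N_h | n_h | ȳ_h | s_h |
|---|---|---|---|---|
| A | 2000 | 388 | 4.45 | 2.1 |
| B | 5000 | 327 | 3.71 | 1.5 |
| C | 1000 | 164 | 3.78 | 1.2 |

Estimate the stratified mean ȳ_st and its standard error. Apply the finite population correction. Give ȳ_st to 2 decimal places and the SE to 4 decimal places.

ȳ_st ≈ 3.90, SE ≈ 0.0566

ȳ_st = Σ W_h ȳ_h = (2000·4.45 + 5000·3.71 + 1000·3.78)/8000 = 3.90375
V̂(ȳ_st) = Σ W_h² (1 − n_h/N_h) s_h²/n_h, with W_h = N_h/N and N = 8000:
  stratum A: (2000/8000)²·(1 − 388/2000)·2.1²/388 = 0.000572561
  stratum B: (5000/8000)²·(1 − 327/5000)·1.5²/327 = 0.00251201
  stratum C: (1000/8000)²·(1 − 164/1000)·1.2²/164 = 0.000114695
V̂(ȳ_st) = 0.00319926
SE(ȳ_st) = √0.00319926 = 0.056562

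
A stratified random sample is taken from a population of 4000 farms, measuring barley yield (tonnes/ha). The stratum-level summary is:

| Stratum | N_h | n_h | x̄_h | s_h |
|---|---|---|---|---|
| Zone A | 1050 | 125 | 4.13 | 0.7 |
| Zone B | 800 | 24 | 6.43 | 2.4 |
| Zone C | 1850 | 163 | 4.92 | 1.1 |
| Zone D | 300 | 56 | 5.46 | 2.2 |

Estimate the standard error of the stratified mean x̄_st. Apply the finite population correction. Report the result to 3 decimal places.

V̂(x̄_st) = Σ W_h² (1 − n_h/N_h) s_h²/n_h, with W_h = N_h/N and N = 4000:
  stratum Zone A: (1050/4000)²·(1 − 125/1050)·0.7²/125 = 0.000237956
  stratum Zone B: (800/4000)²·(1 − 24/800)·2.4²/24 = 0.009312
  stratum Zone C: (1850/4000)²·(1 − 163/1850)·1.1²/163 = 0.00144799
  stratum Zone D: (300/4000)²·(1 − 56/300)·2.2²/56 = 0.000395411
V̂(x̄_st) = 0.0113934
SE(x̄_st) = √0.0113934 = 0.10674

SE(x̄_st) ≈ 0.107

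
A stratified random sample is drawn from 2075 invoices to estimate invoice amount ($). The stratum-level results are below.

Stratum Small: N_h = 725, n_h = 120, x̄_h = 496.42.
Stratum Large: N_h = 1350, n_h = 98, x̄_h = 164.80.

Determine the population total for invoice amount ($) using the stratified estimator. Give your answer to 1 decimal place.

τ̂_st = Σ N_h x̄_h = 725·496.42 + 1350·164.80 = 582384.5

τ̂_st ≈ 582384.5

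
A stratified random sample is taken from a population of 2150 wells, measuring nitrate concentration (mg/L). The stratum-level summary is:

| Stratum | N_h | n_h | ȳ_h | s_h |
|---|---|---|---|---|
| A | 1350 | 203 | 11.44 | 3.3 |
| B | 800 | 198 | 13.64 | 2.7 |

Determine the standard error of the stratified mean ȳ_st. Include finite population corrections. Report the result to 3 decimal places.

SE(ȳ_st) ≈ 0.148

V̂(ȳ_st) = Σ W_h² (1 − n_h/N_h) s_h²/n_h, with W_h = N_h/N and N = 2150:
  stratum A: (1350/2150)²·(1 − 203/1350)·3.3²/203 = 0.0179702
  stratum B: (800/2150)²·(1 − 198/800)·2.7²/198 = 0.00383594
V̂(ȳ_st) = 0.0218061
SE(ȳ_st) = √0.0218061 = 0.147669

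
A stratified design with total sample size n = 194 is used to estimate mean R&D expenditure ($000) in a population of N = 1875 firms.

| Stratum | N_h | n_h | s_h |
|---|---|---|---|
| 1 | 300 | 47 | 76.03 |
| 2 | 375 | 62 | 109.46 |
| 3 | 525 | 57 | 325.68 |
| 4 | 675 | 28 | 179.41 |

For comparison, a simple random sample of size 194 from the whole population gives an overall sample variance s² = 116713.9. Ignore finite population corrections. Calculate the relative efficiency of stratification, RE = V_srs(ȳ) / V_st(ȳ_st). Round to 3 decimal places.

V̂(ȳ_st) = Σ W_h² s_h²/n_h, with W_h = N_h/N and N = 1875:
  stratum 1: (300/1875)²·76.03²/47 = 3.14856
  stratum 2: (375/1875)²·109.46²/62 = 7.72999
  stratum 3: (525/1875)²·325.68²/57 = 145.889
  stratum 4: (675/1875)²·179.41²/28 = 148.984
V_st = 305.752
V_srs = s²/n = 116713.9/194 = 601.618
Relative efficiency = V_srs / V_st = 601.618/305.752 = 1.9677

RE ≈ 1.968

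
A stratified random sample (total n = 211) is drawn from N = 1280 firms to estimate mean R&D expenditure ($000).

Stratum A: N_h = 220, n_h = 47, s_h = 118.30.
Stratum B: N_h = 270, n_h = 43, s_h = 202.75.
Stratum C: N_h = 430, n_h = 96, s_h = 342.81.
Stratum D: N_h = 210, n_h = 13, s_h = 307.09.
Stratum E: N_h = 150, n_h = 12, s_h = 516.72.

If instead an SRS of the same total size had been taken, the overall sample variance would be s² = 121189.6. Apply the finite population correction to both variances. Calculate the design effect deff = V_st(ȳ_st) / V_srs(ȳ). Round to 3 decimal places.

V̂(ȳ_st) = Σ W_h² (1 − n_h/N_h) s_h²/n_h, with W_h = N_h/N and N = 1280:
  stratum A: (220/1280)²·(1 − 47/220)·118.30²/47 = 6.91704
  stratum B: (270/1280)²·(1 − 43/270)·202.75²/43 = 35.7621
  stratum C: (430/1280)²·(1 − 96/430)·342.81²/96 = 107.308
  stratum D: (210/1280)²·(1 − 13/210)·307.09²/13 = 183.17
  stratum E: (150/1280)²·(1 − 12/150)·516.72²/12 = 281.112
V_st = 614.269
V_srs = (1 − 211/1280)·121189.6/211 = 479.679
deff = V_st / V_srs = 614.269/479.679 = 1.2806

deff ≈ 1.281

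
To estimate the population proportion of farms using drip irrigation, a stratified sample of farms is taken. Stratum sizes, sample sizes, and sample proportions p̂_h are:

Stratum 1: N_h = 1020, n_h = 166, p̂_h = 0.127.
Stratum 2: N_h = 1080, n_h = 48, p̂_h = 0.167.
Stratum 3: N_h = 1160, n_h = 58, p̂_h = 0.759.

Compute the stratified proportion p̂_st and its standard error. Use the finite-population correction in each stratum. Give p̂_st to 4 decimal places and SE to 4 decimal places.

N = 3260; stratum weights W_h = N_h/N.
p̂_st = Σ W_h p̂_h = (1020·0.127 + 1080·0.167 + 1160·0.759)/3260 = 0.36513
V̂(p̂_st) = Σ W_h² (1 − n_h/N_h) p̂_h(1−p̂_h)/(n_h−1):
  stratum 1: (1020/3260)²·(1 − 166/1020)·0.127·0.873/165 = 5.50753e-05
  stratum 2: (1080/3260)²·(1 − 48/1080)·0.167·0.833/47 = 0.000310407
  stratum 3: (1160/3260)²·(1 − 58/1160)·0.759·0.241/57 = 0.000386001
V̂(p̂_st) = 0.000751483; SE = √V̂ = 0.0274132

p̂_st ≈ 0.3651, SE ≈ 0.0274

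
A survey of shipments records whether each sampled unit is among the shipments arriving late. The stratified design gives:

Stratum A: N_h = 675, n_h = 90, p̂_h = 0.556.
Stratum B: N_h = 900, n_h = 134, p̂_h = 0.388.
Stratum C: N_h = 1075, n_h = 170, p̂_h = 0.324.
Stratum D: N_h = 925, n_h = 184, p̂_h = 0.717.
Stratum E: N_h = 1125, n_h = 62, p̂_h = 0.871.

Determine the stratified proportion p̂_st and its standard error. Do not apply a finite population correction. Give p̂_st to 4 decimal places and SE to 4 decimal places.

p̂_st ≈ 0.5779, SE ≈ 0.0184

N = 4700; stratum weights W_h = N_h/N.
p̂_st = Σ W_h p̂_h = (675·0.556 + 900·0.388 + 1075·0.324 + 925·0.717 + 1125·0.871)/4700 = 0.57785
V̂(p̂_st) = Σ W_h² p̂_h(1−p̂_h)/(n_h−1):
  stratum A: (675/4700)²·0.556·0.444/89 = 5.7211e-05
  stratum B: (900/4700)²·0.388·0.612/133 = 6.54668e-05
  stratum C: (1075/4700)²·0.324·0.676/169 = 6.77995e-05
  stratum D: (925/4700)²·0.717·0.283/183 = 4.29479e-05
  stratum E: (1125/4700)²·0.871·0.129/61 = 0.000105533
V̂(p̂_st) = 0.000338958; SE = √V̂ = 0.0184108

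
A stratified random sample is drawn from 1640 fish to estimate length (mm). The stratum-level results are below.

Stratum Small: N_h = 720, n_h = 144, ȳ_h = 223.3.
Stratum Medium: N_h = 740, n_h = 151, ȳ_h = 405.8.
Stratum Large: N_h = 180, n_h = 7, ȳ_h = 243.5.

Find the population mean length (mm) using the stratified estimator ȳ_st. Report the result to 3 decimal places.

ȳ_st ≈ 307.865

N = Σ N_h = 1640. Stratum weights W_h = N_h/N.
ȳ_st = (720·223.3 + 740·405.8 + 180·243.5) / 1640 = 307.86463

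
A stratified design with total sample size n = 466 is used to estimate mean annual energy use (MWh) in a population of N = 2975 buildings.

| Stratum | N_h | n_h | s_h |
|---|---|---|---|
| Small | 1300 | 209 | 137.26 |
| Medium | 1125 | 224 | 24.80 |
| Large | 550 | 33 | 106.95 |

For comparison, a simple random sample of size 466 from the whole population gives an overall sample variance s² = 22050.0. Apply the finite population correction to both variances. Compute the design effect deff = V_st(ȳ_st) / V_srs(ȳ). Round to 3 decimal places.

deff ≈ 0.649

V̂(ȳ_st) = Σ W_h² (1 − n_h/N_h) s_h²/n_h, with W_h = N_h/N and N = 2975:
  stratum Small: (1300/2975)²·(1 − 209/1300)·137.26²/209 = 14.4456
  stratum Medium: (1125/2975)²·(1 − 224/1125)·24.80²/224 = 0.314455
  stratum Large: (550/2975)²·(1 − 33/550)·106.95²/33 = 11.1359
V_st = 25.896
V_srs = (1 − 466/2975)·22050.0/466 = 39.9058
deff = V_st / V_srs = 25.896/39.9058 = 0.6489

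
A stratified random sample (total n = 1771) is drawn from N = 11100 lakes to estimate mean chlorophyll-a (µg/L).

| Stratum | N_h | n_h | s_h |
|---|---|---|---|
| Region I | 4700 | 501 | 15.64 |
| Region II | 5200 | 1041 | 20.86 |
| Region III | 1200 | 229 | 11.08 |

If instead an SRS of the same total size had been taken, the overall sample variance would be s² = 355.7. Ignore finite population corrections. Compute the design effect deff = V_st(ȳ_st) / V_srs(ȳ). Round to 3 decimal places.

V̂(ȳ_st) = Σ W_h² s_h²/n_h, with W_h = N_h/N and N = 11100:
  stratum Region I: (4700/11100)²·15.64²/501 = 0.0875358
  stratum Region II: (5200/11100)²·20.86²/1041 = 0.0917357
  stratum Region III: (1200/11100)²·11.08²/229 = 0.00626557
V_st = 0.185537
V_srs = s²/n = 355.7/1771 = 0.200847
deff = V_st / V_srs = 0.185537/0.200847 = 0.9238

deff ≈ 0.924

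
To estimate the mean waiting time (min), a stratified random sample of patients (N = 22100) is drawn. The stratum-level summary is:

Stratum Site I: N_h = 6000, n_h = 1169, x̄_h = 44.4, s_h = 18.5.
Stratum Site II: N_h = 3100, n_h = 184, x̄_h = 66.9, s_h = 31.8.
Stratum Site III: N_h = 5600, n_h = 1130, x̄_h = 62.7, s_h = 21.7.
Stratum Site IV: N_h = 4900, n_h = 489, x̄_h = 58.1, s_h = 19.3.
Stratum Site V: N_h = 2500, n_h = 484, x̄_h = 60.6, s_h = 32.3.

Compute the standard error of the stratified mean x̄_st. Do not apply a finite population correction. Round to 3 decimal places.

SE(x̄_st) ≈ 0.471

V̂(x̄_st) = Σ W_h² s_h²/n_h, with W_h = N_h/N and N = 22100:
  stratum Site I: (6000/22100)²·18.5²/1169 = 0.0215798
  stratum Site II: (3100/22100)²·31.8²/184 = 0.108137
  stratum Site III: (5600/22100)²·21.7²/1130 = 0.0267567
  stratum Site IV: (4900/22100)²·19.3²/489 = 0.0374467
  stratum Site V: (2500/22100)²·32.3²/484 = 0.0275839
V̂(x̄_st) = 0.221504
SE(x̄_st) = √0.221504 = 0.470642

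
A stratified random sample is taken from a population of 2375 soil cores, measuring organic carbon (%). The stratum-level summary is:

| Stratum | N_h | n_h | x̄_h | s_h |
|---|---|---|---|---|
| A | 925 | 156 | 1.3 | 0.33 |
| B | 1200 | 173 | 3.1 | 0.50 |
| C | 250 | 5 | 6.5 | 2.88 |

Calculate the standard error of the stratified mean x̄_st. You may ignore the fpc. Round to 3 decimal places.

SE(x̄_st) ≈ 0.137

V̂(x̄_st) = Σ W_h² s_h²/n_h, with W_h = N_h/N and N = 2375:
  stratum A: (925/2375)²·0.33²/156 = 0.000105891
  stratum B: (1200/2375)²·0.50²/173 = 0.000368917
  stratum C: (250/2375)²·2.88²/5 = 0.0183809
V̂(x̄_st) = 0.0188558
SE(x̄_st) = √0.0188558 = 0.137316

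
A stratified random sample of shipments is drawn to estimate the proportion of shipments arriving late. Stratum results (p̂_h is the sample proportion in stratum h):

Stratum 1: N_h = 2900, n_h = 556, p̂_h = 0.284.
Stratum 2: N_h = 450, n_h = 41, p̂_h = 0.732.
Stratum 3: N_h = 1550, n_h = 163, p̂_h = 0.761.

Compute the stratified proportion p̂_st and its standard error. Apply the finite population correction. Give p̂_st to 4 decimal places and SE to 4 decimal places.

N = 4900; stratum weights W_h = N_h/N.
p̂_st = Σ W_h p̂_h = (2900·0.284 + 450·0.732 + 1550·0.761)/4900 = 0.47603
V̂(p̂_st) = Σ W_h² (1 − n_h/N_h) p̂_h(1−p̂_h)/(n_h−1):
  stratum 1: (2900/4900)²·(1 − 556/2900)·0.284·0.716/555 = 0.000103729
  stratum 2: (450/4900)²·(1 − 41/450)·0.732·0.268/40 = 3.7595e-05
  stratum 3: (1550/4900)²·(1 − 163/1550)·0.761·0.239/162 = 0.000100527
V̂(p̂_st) = 0.000241852; SE = √V̂ = 0.0155516

p̂_st ≈ 0.4760, SE ≈ 0.0156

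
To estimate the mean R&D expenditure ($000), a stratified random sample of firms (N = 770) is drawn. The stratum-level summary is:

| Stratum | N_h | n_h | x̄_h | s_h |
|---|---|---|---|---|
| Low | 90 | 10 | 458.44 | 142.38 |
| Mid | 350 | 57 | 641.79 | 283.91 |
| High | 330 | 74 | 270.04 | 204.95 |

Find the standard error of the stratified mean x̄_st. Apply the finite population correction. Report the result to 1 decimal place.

SE(x̄_st) ≈ 18.7

V̂(x̄_st) = Σ W_h² (1 − n_h/N_h) s_h²/n_h, with W_h = N_h/N and N = 770:
  stratum Low: (90/770)²·(1 − 10/90)·142.38²/10 = 24.6178
  stratum Mid: (350/770)²·(1 − 57/350)·283.91²/57 = 244.591
  stratum High: (330/770)²·(1 − 74/330)·204.95²/74 = 80.8792
V̂(x̄_st) = 350.088
SE(x̄_st) = √350.088 = 18.7106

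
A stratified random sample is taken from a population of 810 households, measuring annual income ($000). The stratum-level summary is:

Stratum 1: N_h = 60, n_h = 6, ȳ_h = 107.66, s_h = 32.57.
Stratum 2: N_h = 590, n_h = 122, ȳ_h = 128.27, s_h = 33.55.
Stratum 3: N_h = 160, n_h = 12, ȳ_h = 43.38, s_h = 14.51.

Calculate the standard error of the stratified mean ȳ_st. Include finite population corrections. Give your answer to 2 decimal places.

SE(ȳ_st) ≈ 2.32

V̂(ȳ_st) = Σ W_h² (1 − n_h/N_h) s_h²/n_h, with W_h = N_h/N and N = 810:
  stratum 1: (60/810)²·(1 − 6/60)·32.57²/6 = 0.87309
  stratum 2: (590/810)²·(1 − 122/590)·33.55²/122 = 3.88287
  stratum 3: (160/810)²·(1 − 12/160)·14.51²/12 = 0.633235
V̂(ȳ_st) = 5.3892
SE(ȳ_st) = √5.3892 = 2.32146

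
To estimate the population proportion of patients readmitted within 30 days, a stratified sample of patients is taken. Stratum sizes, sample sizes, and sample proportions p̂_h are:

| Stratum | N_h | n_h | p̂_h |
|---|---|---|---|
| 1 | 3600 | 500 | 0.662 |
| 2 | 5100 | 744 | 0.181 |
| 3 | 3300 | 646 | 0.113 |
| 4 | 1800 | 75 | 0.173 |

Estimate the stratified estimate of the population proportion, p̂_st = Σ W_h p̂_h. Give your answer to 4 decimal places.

p̂_st ≈ 0.2892

N = 13800; stratum weights W_h = N_h/N.
p̂_st = Σ W_h p̂_h = (3600·0.662 + 5100·0.181 + 3300·0.113 + 1800·0.173)/13800 = 0.28917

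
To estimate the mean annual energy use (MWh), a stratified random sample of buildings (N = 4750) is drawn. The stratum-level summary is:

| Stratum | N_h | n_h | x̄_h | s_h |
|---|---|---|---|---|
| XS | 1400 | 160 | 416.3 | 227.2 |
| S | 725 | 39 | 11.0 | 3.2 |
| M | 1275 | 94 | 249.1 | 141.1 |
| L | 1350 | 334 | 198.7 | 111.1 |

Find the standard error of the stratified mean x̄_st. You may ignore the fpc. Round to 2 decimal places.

V̂(x̄_st) = Σ W_h² s_h²/n_h, with W_h = N_h/N and N = 4750:
  stratum XS: (1400/4750)²·227.2²/160 = 28.0263
  stratum S: (725/4750)²·3.2²/39 = 0.0061168
  stratum M: (1275/4750)²·141.1²/94 = 15.2602
  stratum L: (1350/4750)²·111.1²/334 = 2.98512
V̂(x̄_st) = 46.2777
SE(x̄_st) = √46.2777 = 6.80277

SE(x̄_st) ≈ 6.80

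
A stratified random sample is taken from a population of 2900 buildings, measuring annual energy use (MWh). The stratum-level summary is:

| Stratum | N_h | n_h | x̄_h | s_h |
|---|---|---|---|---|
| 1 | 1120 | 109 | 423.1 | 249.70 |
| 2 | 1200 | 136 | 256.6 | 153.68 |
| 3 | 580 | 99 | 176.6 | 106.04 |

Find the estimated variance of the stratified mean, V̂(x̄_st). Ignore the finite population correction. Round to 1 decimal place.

V̂(x̄_st) = Σ W_h² s_h²/n_h, with W_h = N_h/N and N = 2900:
  stratum 1: (1120/2900)²·249.70²/109 = 85.32
  stratum 2: (1200/2900)²·153.68²/136 = 29.7346
  stratum 3: (580/2900)²·106.04²/99 = 4.54322
V̂(x̄_st) = 119.598

V̂(x̄_st) ≈ 119.6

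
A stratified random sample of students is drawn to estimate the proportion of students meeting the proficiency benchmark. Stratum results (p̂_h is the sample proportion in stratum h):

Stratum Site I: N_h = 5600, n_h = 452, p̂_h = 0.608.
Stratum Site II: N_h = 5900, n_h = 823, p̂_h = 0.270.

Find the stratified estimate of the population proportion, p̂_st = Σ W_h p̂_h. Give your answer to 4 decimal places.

p̂_st ≈ 0.4346

N = 11500; stratum weights W_h = N_h/N.
p̂_st = Σ W_h p̂_h = (5600·0.608 + 5900·0.270)/11500 = 0.43459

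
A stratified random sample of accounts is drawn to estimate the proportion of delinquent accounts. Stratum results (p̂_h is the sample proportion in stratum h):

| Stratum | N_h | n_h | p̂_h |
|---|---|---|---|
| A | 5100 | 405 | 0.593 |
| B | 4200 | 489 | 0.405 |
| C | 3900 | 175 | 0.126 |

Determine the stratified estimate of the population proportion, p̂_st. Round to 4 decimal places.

p̂_st ≈ 0.3952

N = 13200; stratum weights W_h = N_h/N.
p̂_st = Σ W_h p̂_h = (5100·0.593 + 4200·0.405 + 3900·0.126)/13200 = 0.39520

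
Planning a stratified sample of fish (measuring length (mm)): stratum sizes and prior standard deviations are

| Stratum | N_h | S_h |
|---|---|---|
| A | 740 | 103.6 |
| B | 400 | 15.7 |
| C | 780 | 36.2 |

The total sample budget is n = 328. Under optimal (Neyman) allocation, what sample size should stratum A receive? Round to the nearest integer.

Neyman allocation: n_h = n · N_h S_h / Σ N_i S_i, with n = 328.
  stratum A: N_h·S_h = 740·103.6 = 76664.00
  stratum B: N_h·S_h = 400·15.7 = 6280.00
  stratum C: N_h·S_h = 780·36.2 = 28236.00
Σ N_h S_h = 111180.00
n for stratum A = 328·76664.00/111180.00 = 226.172 → 226

226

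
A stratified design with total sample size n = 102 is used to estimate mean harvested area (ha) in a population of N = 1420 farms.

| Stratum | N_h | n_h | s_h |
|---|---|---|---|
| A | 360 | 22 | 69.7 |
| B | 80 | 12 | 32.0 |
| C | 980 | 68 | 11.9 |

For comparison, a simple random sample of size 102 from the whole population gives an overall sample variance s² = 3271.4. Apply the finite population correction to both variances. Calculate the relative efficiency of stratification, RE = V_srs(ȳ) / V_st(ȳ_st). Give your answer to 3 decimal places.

V̂(ȳ_st) = Σ W_h² (1 − n_h/N_h) s_h²/n_h, with W_h = N_h/N and N = 1420:
  stratum A: (360/1420)²·(1 − 22/360)·69.7²/22 = 13.3256
  stratum B: (80/1420)²·(1 − 12/80)·32.0²/12 = 0.230219
  stratum C: (980/1420)²·(1 − 68/980)·11.9²/68 = 0.923059
V_st = 14.4788
V_srs = (1 − 102/1420)·3271.4/102 = 29.7687
Relative efficiency = V_srs / V_st = 29.7687/14.4788 = 2.0560

RE ≈ 2.056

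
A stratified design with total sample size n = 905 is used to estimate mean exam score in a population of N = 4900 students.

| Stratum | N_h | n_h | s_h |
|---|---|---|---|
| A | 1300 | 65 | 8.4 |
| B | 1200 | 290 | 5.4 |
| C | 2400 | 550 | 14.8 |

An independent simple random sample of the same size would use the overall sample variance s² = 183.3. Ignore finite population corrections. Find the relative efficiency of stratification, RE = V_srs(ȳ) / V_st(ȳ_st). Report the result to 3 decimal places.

RE ≈ 1.138

V̂(ȳ_st) = Σ W_h² s_h²/n_h, with W_h = N_h/N and N = 4900:
  stratum A: (1300/4900)²·8.4²/65 = 0.0764082
  stratum B: (1200/4900)²·5.4²/290 = 0.00603059
  stratum C: (2400/4900)²·14.8²/550 = 0.0955413
V_st = 0.17798
V_srs = s²/n = 183.3/905 = 0.202541
Relative efficiency = V_srs / V_st = 0.202541/0.17798 = 1.1380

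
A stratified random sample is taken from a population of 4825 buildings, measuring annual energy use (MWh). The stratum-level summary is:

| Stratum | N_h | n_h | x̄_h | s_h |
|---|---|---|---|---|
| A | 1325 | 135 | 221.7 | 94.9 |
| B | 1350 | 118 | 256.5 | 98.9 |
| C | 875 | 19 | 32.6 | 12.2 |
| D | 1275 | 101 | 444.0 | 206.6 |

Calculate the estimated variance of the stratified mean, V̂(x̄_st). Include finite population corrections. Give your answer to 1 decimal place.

V̂(x̄_st) ≈ 37.9

V̂(x̄_st) = Σ W_h² (1 − n_h/N_h) s_h²/n_h, with W_h = N_h/N and N = 4825:
  stratum A: (1325/4825)²·(1 − 135/1325)·94.9²/135 = 4.51821
  stratum B: (1350/4825)²·(1 − 118/1350)·98.9²/118 = 5.92189
  stratum C: (875/4825)²·(1 − 19/875)·12.2²/19 = 0.252031
  stratum D: (1275/4825)²·(1 − 101/1275)·206.6²/101 = 27.1721
V̂(x̄_st) = 37.8642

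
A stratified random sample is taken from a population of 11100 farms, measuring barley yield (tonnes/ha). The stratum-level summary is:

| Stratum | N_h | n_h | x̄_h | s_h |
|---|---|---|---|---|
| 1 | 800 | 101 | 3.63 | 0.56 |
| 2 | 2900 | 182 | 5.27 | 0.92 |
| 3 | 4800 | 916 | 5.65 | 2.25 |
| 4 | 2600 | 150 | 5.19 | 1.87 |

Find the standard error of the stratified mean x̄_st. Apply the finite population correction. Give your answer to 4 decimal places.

SE(x̄_st) ≈ 0.0485

V̂(x̄_st) = Σ W_h² (1 − n_h/N_h) s_h²/n_h, with W_h = N_h/N and N = 11100:
  stratum 1: (800/11100)²·(1 − 101/800)·0.56²/101 = 1.40921e-05
  stratum 2: (2900/11100)²·(1 − 182/2900)·0.92²/182 = 0.000297513
  stratum 3: (4800/11100)²·(1 − 916/4800)·2.25²/916 = 0.000836265
  stratum 4: (2600/11100)²·(1 − 150/2600)·1.87²/150 = 0.00120527
V̂(x̄_st) = 0.00235314
SE(x̄_st) = √0.00235314 = 0.0485092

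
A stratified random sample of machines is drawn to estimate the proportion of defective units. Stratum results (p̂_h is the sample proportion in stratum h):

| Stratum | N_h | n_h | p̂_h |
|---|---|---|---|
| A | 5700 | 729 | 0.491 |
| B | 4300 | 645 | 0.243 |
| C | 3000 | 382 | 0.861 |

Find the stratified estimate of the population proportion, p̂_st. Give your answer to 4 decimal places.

p̂_st ≈ 0.4944

N = 13000; stratum weights W_h = N_h/N.
p̂_st = Σ W_h p̂_h = (5700·0.491 + 4300·0.243 + 3000·0.861)/13000 = 0.49435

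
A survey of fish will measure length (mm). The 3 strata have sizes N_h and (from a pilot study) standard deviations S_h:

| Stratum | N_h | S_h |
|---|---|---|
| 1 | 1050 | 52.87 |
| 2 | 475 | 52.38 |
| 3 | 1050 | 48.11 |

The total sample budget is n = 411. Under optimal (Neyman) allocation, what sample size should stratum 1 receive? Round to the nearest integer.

174

Neyman allocation: n_h = n · N_h S_h / Σ N_i S_i, with n = 411.
  stratum 1: N_h·S_h = 1050·52.87 = 55513.50
  stratum 2: N_h·S_h = 475·52.38 = 24880.50
  stratum 3: N_h·S_h = 1050·48.11 = 50515.50
Σ N_h S_h = 130909.50
n for stratum 1 = 411·55513.50/130909.50 = 174.289 → 174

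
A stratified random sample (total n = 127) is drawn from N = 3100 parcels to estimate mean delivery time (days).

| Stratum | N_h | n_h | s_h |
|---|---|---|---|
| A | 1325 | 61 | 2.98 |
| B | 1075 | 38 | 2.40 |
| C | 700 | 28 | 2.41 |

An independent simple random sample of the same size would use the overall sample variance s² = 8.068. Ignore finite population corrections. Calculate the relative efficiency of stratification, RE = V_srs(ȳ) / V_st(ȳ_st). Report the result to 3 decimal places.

V̂(ȳ_st) = Σ W_h² s_h²/n_h, with W_h = N_h/N and N = 3100:
  stratum A: (1325/3100)²·2.98²/61 = 0.0265957
  stratum B: (1075/3100)²·2.40²/38 = 0.0182277
  stratum C: (700/3100)²·2.41²/28 = 0.0105767
V_st = 0.0554001
V_srs = s²/n = 8.068/127 = 0.0635276
Relative efficiency = V_srs / V_st = 0.0635276/0.0554001 = 1.1467

RE ≈ 1.147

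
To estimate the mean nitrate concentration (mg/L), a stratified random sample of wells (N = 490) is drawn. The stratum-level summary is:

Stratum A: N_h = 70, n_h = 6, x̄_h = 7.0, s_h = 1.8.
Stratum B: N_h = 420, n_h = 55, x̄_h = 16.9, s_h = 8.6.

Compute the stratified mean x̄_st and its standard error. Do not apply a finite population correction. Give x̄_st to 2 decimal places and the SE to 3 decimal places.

x̄_st ≈ 15.49, SE ≈ 0.999

x̄_st = Σ W_h x̄_h = (70·7.0 + 420·16.9)/490 = 15.48571
V̂(x̄_st) = Σ W_h² s_h²/n_h, with W_h = N_h/N and N = 490:
  stratum A: (70/490)²·1.8²/6 = 0.0110204
  stratum B: (420/490)²·8.6²/55 = 0.987963
V̂(x̄_st) = 0.998983
SE(x̄_st) = √0.998983 = 0.999492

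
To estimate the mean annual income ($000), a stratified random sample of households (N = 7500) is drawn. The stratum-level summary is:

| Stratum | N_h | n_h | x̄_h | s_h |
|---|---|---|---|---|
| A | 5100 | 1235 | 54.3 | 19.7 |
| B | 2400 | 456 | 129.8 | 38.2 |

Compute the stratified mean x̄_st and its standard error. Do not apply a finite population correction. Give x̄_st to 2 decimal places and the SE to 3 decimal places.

x̄_st ≈ 78.46, SE ≈ 0.688

x̄_st = Σ W_h x̄_h = (5100·54.3 + 2400·129.8)/7500 = 78.46000
V̂(x̄_st) = Σ W_h² s_h²/n_h, with W_h = N_h/N and N = 7500:
  stratum A: (5100/7500)²·19.7²/1235 = 0.145306
  stratum B: (2400/7500)²·38.2²/456 = 0.327689
V̂(x̄_st) = 0.472995
SE(x̄_st) = √0.472995 = 0.687746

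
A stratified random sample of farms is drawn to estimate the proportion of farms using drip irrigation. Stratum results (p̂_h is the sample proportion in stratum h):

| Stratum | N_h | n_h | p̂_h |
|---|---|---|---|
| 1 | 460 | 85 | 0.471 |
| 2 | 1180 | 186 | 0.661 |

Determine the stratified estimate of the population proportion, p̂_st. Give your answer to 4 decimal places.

p̂_st ≈ 0.6077

N = 1640; stratum weights W_h = N_h/N.
p̂_st = Σ W_h p̂_h = (460·0.471 + 1180·0.661)/1640 = 0.60771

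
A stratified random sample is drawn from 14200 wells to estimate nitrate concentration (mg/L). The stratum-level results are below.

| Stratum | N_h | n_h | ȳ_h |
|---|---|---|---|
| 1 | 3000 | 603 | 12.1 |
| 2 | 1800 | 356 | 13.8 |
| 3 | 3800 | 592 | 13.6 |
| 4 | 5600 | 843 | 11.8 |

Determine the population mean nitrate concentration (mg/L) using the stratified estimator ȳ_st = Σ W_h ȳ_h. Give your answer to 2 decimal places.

ȳ_st ≈ 12.60

N = Σ N_h = 14200. Stratum weights W_h = N_h/N.
ȳ_st = (3000·12.1 + 1800·13.8 + 3800·13.6 + 5600·11.8) / 14200 = 12.5986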